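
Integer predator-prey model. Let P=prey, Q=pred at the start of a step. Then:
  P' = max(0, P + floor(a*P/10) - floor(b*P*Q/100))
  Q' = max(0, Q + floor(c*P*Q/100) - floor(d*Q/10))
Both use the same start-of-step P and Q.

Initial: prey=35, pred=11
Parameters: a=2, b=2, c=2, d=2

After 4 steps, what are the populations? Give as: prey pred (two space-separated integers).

Answer: 12 43

Derivation:
Step 1: prey: 35+7-7=35; pred: 11+7-2=16
Step 2: prey: 35+7-11=31; pred: 16+11-3=24
Step 3: prey: 31+6-14=23; pred: 24+14-4=34
Step 4: prey: 23+4-15=12; pred: 34+15-6=43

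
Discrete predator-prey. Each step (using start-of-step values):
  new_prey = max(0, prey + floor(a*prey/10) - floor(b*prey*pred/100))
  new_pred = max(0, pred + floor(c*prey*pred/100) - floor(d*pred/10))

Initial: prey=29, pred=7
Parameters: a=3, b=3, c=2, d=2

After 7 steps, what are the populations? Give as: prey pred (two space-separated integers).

Answer: 2 26

Derivation:
Step 1: prey: 29+8-6=31; pred: 7+4-1=10
Step 2: prey: 31+9-9=31; pred: 10+6-2=14
Step 3: prey: 31+9-13=27; pred: 14+8-2=20
Step 4: prey: 27+8-16=19; pred: 20+10-4=26
Step 5: prey: 19+5-14=10; pred: 26+9-5=30
Step 6: prey: 10+3-9=4; pred: 30+6-6=30
Step 7: prey: 4+1-3=2; pred: 30+2-6=26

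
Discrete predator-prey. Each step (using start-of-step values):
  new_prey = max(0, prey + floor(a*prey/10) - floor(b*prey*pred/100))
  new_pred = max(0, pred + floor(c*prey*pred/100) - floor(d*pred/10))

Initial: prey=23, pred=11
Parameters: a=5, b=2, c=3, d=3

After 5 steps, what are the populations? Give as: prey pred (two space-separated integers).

Answer: 0 107

Derivation:
Step 1: prey: 23+11-5=29; pred: 11+7-3=15
Step 2: prey: 29+14-8=35; pred: 15+13-4=24
Step 3: prey: 35+17-16=36; pred: 24+25-7=42
Step 4: prey: 36+18-30=24; pred: 42+45-12=75
Step 5: prey: 24+12-36=0; pred: 75+54-22=107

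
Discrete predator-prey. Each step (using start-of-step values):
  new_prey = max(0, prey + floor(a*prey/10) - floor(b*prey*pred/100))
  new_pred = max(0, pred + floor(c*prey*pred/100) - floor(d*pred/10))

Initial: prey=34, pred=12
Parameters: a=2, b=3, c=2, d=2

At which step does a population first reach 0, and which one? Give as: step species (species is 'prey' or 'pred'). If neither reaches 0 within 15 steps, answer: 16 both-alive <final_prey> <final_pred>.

Answer: 16 both-alive 1 4

Derivation:
Step 1: prey: 34+6-12=28; pred: 12+8-2=18
Step 2: prey: 28+5-15=18; pred: 18+10-3=25
Step 3: prey: 18+3-13=8; pred: 25+9-5=29
Step 4: prey: 8+1-6=3; pred: 29+4-5=28
Step 5: prey: 3+0-2=1; pred: 28+1-5=24
Step 6: prey: 1+0-0=1; pred: 24+0-4=20
Step 7: prey: 1+0-0=1; pred: 20+0-4=16
Step 8: prey: 1+0-0=1; pred: 16+0-3=13
Step 9: prey: 1+0-0=1; pred: 13+0-2=11
Step 10: prey: 1+0-0=1; pred: 11+0-2=9
Step 11: prey: 1+0-0=1; pred: 9+0-1=8
Step 12: prey: 1+0-0=1; pred: 8+0-1=7
Step 13: prey: 1+0-0=1; pred: 7+0-1=6
Step 14: prey: 1+0-0=1; pred: 6+0-1=5
Step 15: prey: 1+0-0=1; pred: 5+0-1=4
No extinction within 15 steps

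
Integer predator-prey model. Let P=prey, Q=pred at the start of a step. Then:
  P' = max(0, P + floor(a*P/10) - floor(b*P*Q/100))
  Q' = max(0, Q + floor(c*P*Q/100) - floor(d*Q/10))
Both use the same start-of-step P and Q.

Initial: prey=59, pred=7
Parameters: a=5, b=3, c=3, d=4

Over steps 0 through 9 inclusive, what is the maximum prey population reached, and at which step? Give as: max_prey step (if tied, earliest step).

Step 1: prey: 59+29-12=76; pred: 7+12-2=17
Step 2: prey: 76+38-38=76; pred: 17+38-6=49
Step 3: prey: 76+38-111=3; pred: 49+111-19=141
Step 4: prey: 3+1-12=0; pred: 141+12-56=97
Step 5: prey: 0+0-0=0; pred: 97+0-38=59
Step 6: prey: 0+0-0=0; pred: 59+0-23=36
Step 7: prey: 0+0-0=0; pred: 36+0-14=22
Step 8: prey: 0+0-0=0; pred: 22+0-8=14
Step 9: prey: 0+0-0=0; pred: 14+0-5=9
Max prey = 76 at step 1

Answer: 76 1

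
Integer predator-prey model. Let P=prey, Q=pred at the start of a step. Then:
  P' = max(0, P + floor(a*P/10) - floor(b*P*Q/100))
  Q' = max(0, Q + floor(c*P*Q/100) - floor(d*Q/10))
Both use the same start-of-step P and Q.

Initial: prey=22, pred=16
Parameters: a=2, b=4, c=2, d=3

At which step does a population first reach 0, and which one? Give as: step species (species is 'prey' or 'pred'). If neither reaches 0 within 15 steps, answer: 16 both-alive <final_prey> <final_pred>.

Answer: 16 both-alive 2 3

Derivation:
Step 1: prey: 22+4-14=12; pred: 16+7-4=19
Step 2: prey: 12+2-9=5; pred: 19+4-5=18
Step 3: prey: 5+1-3=3; pred: 18+1-5=14
Step 4: prey: 3+0-1=2; pred: 14+0-4=10
Step 5: prey: 2+0-0=2; pred: 10+0-3=7
Step 6: prey: 2+0-0=2; pred: 7+0-2=5
Step 7: prey: 2+0-0=2; pred: 5+0-1=4
Step 8: prey: 2+0-0=2; pred: 4+0-1=3
Step 9: prey: 2+0-0=2; pred: 3+0-0=3
Steps 10-15: state stable at prey=2, pred=3 (no change)
No extinction within 15 steps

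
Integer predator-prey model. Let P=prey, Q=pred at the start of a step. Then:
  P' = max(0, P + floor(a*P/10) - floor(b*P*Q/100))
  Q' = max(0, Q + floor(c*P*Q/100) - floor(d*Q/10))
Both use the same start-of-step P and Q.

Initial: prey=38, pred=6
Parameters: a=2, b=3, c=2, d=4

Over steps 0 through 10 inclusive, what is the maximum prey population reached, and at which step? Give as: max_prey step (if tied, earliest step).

Answer: 39 1

Derivation:
Step 1: prey: 38+7-6=39; pred: 6+4-2=8
Step 2: prey: 39+7-9=37; pred: 8+6-3=11
Step 3: prey: 37+7-12=32; pred: 11+8-4=15
Step 4: prey: 32+6-14=24; pred: 15+9-6=18
Step 5: prey: 24+4-12=16; pred: 18+8-7=19
Step 6: prey: 16+3-9=10; pred: 19+6-7=18
Step 7: prey: 10+2-5=7; pred: 18+3-7=14
Step 8: prey: 7+1-2=6; pred: 14+1-5=10
Step 9: prey: 6+1-1=6; pred: 10+1-4=7
Step 10: prey: 6+1-1=6; pred: 7+0-2=5
Max prey = 39 at step 1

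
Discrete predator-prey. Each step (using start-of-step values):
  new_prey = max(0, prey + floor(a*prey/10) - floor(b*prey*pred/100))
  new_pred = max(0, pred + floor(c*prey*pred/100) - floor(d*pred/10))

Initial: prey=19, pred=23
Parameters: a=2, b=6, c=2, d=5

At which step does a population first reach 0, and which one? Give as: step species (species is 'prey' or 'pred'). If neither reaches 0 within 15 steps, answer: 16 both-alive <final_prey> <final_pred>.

Answer: 1 prey

Derivation:
Step 1: prey: 19+3-26=0; pred: 23+8-11=20
First extinction: prey at step 1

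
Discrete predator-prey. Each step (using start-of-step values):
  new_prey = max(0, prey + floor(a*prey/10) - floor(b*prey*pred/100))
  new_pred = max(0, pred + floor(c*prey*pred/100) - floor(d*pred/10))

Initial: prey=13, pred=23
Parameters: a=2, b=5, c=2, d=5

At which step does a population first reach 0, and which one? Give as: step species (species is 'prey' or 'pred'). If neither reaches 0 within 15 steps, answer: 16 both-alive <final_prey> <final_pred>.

Step 1: prey: 13+2-14=1; pred: 23+5-11=17
Step 2: prey: 1+0-0=1; pred: 17+0-8=9
Step 3: prey: 1+0-0=1; pred: 9+0-4=5
Step 4: prey: 1+0-0=1; pred: 5+0-2=3
Step 5: prey: 1+0-0=1; pred: 3+0-1=2
Step 6: prey: 1+0-0=1; pred: 2+0-1=1
Step 7: prey: 1+0-0=1; pred: 1+0-0=1
Steps 8-15: state stable at prey=1, pred=1 (no change)
No extinction within 15 steps

Answer: 16 both-alive 1 1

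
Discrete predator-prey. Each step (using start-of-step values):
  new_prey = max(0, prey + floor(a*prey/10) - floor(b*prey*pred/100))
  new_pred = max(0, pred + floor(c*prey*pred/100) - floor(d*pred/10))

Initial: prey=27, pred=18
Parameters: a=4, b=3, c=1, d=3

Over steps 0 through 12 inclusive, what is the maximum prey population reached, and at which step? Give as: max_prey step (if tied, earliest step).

Step 1: prey: 27+10-14=23; pred: 18+4-5=17
Step 2: prey: 23+9-11=21; pred: 17+3-5=15
Step 3: prey: 21+8-9=20; pred: 15+3-4=14
Step 4: prey: 20+8-8=20; pred: 14+2-4=12
Step 5: prey: 20+8-7=21; pred: 12+2-3=11
Step 6: prey: 21+8-6=23; pred: 11+2-3=10
Step 7: prey: 23+9-6=26; pred: 10+2-3=9
Step 8: prey: 26+10-7=29; pred: 9+2-2=9
Step 9: prey: 29+11-7=33; pred: 9+2-2=9
Step 10: prey: 33+13-8=38; pred: 9+2-2=9
Step 11: prey: 38+15-10=43; pred: 9+3-2=10
Step 12: prey: 43+17-12=48; pred: 10+4-3=11
Max prey = 48 at step 12

Answer: 48 12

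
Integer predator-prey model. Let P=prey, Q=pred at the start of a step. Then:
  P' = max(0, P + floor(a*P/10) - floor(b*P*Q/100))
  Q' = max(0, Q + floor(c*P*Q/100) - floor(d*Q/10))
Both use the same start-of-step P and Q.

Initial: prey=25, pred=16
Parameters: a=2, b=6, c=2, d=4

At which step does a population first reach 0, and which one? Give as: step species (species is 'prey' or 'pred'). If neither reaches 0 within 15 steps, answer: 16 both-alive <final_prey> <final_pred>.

Step 1: prey: 25+5-24=6; pred: 16+8-6=18
Step 2: prey: 6+1-6=1; pred: 18+2-7=13
Step 3: prey: 1+0-0=1; pred: 13+0-5=8
Step 4: prey: 1+0-0=1; pred: 8+0-3=5
Step 5: prey: 1+0-0=1; pred: 5+0-2=3
Step 6: prey: 1+0-0=1; pred: 3+0-1=2
Step 7: prey: 1+0-0=1; pred: 2+0-0=2
Steps 8-15: state stable at prey=1, pred=2 (no change)
No extinction within 15 steps

Answer: 16 both-alive 1 2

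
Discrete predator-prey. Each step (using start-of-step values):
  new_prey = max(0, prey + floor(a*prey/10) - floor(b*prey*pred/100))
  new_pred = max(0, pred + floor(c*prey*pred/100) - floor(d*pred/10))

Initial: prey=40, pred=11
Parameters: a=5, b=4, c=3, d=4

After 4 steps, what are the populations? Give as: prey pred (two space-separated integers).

Step 1: prey: 40+20-17=43; pred: 11+13-4=20
Step 2: prey: 43+21-34=30; pred: 20+25-8=37
Step 3: prey: 30+15-44=1; pred: 37+33-14=56
Step 4: prey: 1+0-2=0; pred: 56+1-22=35

Answer: 0 35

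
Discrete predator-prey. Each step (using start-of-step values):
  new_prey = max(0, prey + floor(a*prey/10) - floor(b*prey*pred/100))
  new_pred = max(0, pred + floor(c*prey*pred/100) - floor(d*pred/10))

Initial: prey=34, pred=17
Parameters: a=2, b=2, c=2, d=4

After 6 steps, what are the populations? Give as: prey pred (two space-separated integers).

Answer: 6 14

Derivation:
Step 1: prey: 34+6-11=29; pred: 17+11-6=22
Step 2: prey: 29+5-12=22; pred: 22+12-8=26
Step 3: prey: 22+4-11=15; pred: 26+11-10=27
Step 4: prey: 15+3-8=10; pred: 27+8-10=25
Step 5: prey: 10+2-5=7; pred: 25+5-10=20
Step 6: prey: 7+1-2=6; pred: 20+2-8=14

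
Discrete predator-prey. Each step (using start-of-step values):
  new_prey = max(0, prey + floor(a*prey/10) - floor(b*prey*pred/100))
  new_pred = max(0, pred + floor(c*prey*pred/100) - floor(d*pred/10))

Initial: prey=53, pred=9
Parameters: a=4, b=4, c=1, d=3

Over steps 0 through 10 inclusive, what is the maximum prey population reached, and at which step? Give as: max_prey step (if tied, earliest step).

Step 1: prey: 53+21-19=55; pred: 9+4-2=11
Step 2: prey: 55+22-24=53; pred: 11+6-3=14
Step 3: prey: 53+21-29=45; pred: 14+7-4=17
Step 4: prey: 45+18-30=33; pred: 17+7-5=19
Step 5: prey: 33+13-25=21; pred: 19+6-5=20
Step 6: prey: 21+8-16=13; pred: 20+4-6=18
Step 7: prey: 13+5-9=9; pred: 18+2-5=15
Step 8: prey: 9+3-5=7; pred: 15+1-4=12
Step 9: prey: 7+2-3=6; pred: 12+0-3=9
Step 10: prey: 6+2-2=6; pred: 9+0-2=7
Max prey = 55 at step 1

Answer: 55 1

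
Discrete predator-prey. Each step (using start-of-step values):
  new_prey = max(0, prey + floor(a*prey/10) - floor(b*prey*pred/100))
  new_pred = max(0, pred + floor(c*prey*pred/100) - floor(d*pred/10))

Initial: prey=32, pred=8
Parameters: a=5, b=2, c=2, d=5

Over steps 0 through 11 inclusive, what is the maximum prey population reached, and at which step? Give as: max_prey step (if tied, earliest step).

Step 1: prey: 32+16-5=43; pred: 8+5-4=9
Step 2: prey: 43+21-7=57; pred: 9+7-4=12
Step 3: prey: 57+28-13=72; pred: 12+13-6=19
Step 4: prey: 72+36-27=81; pred: 19+27-9=37
Step 5: prey: 81+40-59=62; pred: 37+59-18=78
Step 6: prey: 62+31-96=0; pred: 78+96-39=135
Step 7: prey: 0+0-0=0; pred: 135+0-67=68
Step 8: prey: 0+0-0=0; pred: 68+0-34=34
Step 9: prey: 0+0-0=0; pred: 34+0-17=17
Step 10: prey: 0+0-0=0; pred: 17+0-8=9
Step 11: prey: 0+0-0=0; pred: 9+0-4=5
Max prey = 81 at step 4

Answer: 81 4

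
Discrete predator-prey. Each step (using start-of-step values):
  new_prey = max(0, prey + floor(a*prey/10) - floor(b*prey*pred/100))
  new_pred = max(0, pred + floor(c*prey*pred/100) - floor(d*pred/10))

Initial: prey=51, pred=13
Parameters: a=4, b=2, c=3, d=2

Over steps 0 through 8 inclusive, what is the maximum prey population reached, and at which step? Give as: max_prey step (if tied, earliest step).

Step 1: prey: 51+20-13=58; pred: 13+19-2=30
Step 2: prey: 58+23-34=47; pred: 30+52-6=76
Step 3: prey: 47+18-71=0; pred: 76+107-15=168
Step 4: prey: 0+0-0=0; pred: 168+0-33=135
Step 5: prey: 0+0-0=0; pred: 135+0-27=108
Step 6: prey: 0+0-0=0; pred: 108+0-21=87
Step 7: prey: 0+0-0=0; pred: 87+0-17=70
Step 8: prey: 0+0-0=0; pred: 70+0-14=56
Max prey = 58 at step 1

Answer: 58 1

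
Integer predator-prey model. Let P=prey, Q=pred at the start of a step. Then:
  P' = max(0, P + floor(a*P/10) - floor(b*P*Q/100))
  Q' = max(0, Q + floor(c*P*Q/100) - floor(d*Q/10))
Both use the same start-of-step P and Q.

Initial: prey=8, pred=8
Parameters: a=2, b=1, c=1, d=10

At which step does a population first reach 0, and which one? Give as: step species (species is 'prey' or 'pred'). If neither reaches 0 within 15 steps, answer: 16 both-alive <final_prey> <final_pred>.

Step 1: prey: 8+1-0=9; pred: 8+0-8=0
First extinction: pred at step 1

Answer: 1 pred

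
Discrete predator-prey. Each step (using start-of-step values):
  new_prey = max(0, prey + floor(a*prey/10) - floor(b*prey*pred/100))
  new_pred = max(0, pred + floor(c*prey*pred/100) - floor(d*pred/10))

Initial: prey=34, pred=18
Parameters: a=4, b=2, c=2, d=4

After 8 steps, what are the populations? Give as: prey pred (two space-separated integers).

Step 1: prey: 34+13-12=35; pred: 18+12-7=23
Step 2: prey: 35+14-16=33; pred: 23+16-9=30
Step 3: prey: 33+13-19=27; pred: 30+19-12=37
Step 4: prey: 27+10-19=18; pred: 37+19-14=42
Step 5: prey: 18+7-15=10; pred: 42+15-16=41
Step 6: prey: 10+4-8=6; pred: 41+8-16=33
Step 7: prey: 6+2-3=5; pred: 33+3-13=23
Step 8: prey: 5+2-2=5; pred: 23+2-9=16

Answer: 5 16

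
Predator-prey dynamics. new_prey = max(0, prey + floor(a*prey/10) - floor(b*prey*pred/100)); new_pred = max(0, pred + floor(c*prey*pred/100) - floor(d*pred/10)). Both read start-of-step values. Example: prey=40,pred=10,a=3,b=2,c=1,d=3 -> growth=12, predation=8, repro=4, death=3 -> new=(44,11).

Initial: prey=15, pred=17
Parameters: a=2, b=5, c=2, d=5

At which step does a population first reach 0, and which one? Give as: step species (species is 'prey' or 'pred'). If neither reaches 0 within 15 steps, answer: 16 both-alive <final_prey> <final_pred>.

Answer: 16 both-alive 2 1

Derivation:
Step 1: prey: 15+3-12=6; pred: 17+5-8=14
Step 2: prey: 6+1-4=3; pred: 14+1-7=8
Step 3: prey: 3+0-1=2; pred: 8+0-4=4
Step 4: prey: 2+0-0=2; pred: 4+0-2=2
Step 5: prey: 2+0-0=2; pred: 2+0-1=1
Step 6: prey: 2+0-0=2; pred: 1+0-0=1
Steps 7-15: state stable at prey=2, pred=1 (no change)
No extinction within 15 steps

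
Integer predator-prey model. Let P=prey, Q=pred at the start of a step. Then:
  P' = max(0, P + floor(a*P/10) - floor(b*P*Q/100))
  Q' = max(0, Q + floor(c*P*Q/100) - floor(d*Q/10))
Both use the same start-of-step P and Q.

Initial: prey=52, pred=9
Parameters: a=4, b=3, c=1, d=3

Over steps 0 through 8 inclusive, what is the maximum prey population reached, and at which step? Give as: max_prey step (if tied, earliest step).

Step 1: prey: 52+20-14=58; pred: 9+4-2=11
Step 2: prey: 58+23-19=62; pred: 11+6-3=14
Step 3: prey: 62+24-26=60; pred: 14+8-4=18
Step 4: prey: 60+24-32=52; pred: 18+10-5=23
Step 5: prey: 52+20-35=37; pred: 23+11-6=28
Step 6: prey: 37+14-31=20; pred: 28+10-8=30
Step 7: prey: 20+8-18=10; pred: 30+6-9=27
Step 8: prey: 10+4-8=6; pred: 27+2-8=21
Max prey = 62 at step 2

Answer: 62 2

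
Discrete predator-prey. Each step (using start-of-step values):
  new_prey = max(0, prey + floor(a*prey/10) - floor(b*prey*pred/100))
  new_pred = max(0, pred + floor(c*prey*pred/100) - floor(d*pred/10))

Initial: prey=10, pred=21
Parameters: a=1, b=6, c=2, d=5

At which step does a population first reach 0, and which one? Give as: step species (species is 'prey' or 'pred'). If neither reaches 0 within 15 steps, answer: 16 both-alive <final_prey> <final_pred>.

Answer: 1 prey

Derivation:
Step 1: prey: 10+1-12=0; pred: 21+4-10=15
First extinction: prey at step 1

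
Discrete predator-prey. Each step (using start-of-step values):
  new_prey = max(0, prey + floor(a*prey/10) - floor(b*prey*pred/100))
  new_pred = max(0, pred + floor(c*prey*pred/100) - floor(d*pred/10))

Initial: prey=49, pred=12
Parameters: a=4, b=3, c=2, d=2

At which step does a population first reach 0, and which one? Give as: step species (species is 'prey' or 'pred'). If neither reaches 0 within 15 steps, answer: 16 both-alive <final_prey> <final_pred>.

Step 1: prey: 49+19-17=51; pred: 12+11-2=21
Step 2: prey: 51+20-32=39; pred: 21+21-4=38
Step 3: prey: 39+15-44=10; pred: 38+29-7=60
Step 4: prey: 10+4-18=0; pred: 60+12-12=60
First extinction: prey at step 4

Answer: 4 prey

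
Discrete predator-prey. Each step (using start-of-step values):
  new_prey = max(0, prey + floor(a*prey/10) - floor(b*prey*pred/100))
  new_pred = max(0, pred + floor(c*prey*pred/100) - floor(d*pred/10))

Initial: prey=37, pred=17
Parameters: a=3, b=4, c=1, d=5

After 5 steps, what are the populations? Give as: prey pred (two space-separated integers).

Answer: 14 2

Derivation:
Step 1: prey: 37+11-25=23; pred: 17+6-8=15
Step 2: prey: 23+6-13=16; pred: 15+3-7=11
Step 3: prey: 16+4-7=13; pred: 11+1-5=7
Step 4: prey: 13+3-3=13; pred: 7+0-3=4
Step 5: prey: 13+3-2=14; pred: 4+0-2=2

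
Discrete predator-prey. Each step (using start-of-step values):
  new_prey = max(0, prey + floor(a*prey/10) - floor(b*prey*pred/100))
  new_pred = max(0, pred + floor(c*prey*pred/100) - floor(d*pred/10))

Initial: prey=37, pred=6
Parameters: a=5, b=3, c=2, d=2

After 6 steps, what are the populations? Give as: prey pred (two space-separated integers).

Step 1: prey: 37+18-6=49; pred: 6+4-1=9
Step 2: prey: 49+24-13=60; pred: 9+8-1=16
Step 3: prey: 60+30-28=62; pred: 16+19-3=32
Step 4: prey: 62+31-59=34; pred: 32+39-6=65
Step 5: prey: 34+17-66=0; pred: 65+44-13=96
Step 6: prey: 0+0-0=0; pred: 96+0-19=77

Answer: 0 77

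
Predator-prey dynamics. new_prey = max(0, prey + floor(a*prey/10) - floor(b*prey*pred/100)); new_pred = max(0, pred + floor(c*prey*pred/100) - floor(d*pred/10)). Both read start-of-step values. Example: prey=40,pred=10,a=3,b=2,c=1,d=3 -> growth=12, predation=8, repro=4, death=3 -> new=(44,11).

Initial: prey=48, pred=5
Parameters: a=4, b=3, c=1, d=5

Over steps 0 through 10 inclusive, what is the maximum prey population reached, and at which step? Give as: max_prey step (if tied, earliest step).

Step 1: prey: 48+19-7=60; pred: 5+2-2=5
Step 2: prey: 60+24-9=75; pred: 5+3-2=6
Step 3: prey: 75+30-13=92; pred: 6+4-3=7
Step 4: prey: 92+36-19=109; pred: 7+6-3=10
Step 5: prey: 109+43-32=120; pred: 10+10-5=15
Step 6: prey: 120+48-54=114; pred: 15+18-7=26
Step 7: prey: 114+45-88=71; pred: 26+29-13=42
Step 8: prey: 71+28-89=10; pred: 42+29-21=50
Step 9: prey: 10+4-15=0; pred: 50+5-25=30
Step 10: prey: 0+0-0=0; pred: 30+0-15=15
Max prey = 120 at step 5

Answer: 120 5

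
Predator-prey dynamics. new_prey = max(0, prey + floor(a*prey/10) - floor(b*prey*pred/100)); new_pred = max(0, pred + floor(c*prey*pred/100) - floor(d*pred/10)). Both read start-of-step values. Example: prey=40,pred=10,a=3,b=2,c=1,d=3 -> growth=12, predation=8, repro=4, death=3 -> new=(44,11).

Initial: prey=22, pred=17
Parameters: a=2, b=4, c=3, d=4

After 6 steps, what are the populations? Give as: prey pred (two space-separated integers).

Answer: 1 4

Derivation:
Step 1: prey: 22+4-14=12; pred: 17+11-6=22
Step 2: prey: 12+2-10=4; pred: 22+7-8=21
Step 3: prey: 4+0-3=1; pred: 21+2-8=15
Step 4: prey: 1+0-0=1; pred: 15+0-6=9
Step 5: prey: 1+0-0=1; pred: 9+0-3=6
Step 6: prey: 1+0-0=1; pred: 6+0-2=4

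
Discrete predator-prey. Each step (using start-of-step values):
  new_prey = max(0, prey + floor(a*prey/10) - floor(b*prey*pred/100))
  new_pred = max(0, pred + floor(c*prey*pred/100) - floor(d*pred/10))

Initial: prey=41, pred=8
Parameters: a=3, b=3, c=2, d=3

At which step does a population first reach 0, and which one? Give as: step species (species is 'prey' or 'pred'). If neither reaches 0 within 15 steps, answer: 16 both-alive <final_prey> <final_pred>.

Step 1: prey: 41+12-9=44; pred: 8+6-2=12
Step 2: prey: 44+13-15=42; pred: 12+10-3=19
Step 3: prey: 42+12-23=31; pred: 19+15-5=29
Step 4: prey: 31+9-26=14; pred: 29+17-8=38
Step 5: prey: 14+4-15=3; pred: 38+10-11=37
Step 6: prey: 3+0-3=0; pred: 37+2-11=28
First extinction: prey at step 6

Answer: 6 prey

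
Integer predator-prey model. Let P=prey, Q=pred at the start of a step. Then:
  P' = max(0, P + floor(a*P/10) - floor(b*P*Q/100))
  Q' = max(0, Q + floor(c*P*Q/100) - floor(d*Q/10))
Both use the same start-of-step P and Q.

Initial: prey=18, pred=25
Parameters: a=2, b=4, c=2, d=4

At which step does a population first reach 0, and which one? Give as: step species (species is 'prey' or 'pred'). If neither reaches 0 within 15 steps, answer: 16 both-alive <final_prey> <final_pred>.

Answer: 16 both-alive 1 2

Derivation:
Step 1: prey: 18+3-18=3; pred: 25+9-10=24
Step 2: prey: 3+0-2=1; pred: 24+1-9=16
Step 3: prey: 1+0-0=1; pred: 16+0-6=10
Step 4: prey: 1+0-0=1; pred: 10+0-4=6
Step 5: prey: 1+0-0=1; pred: 6+0-2=4
Step 6: prey: 1+0-0=1; pred: 4+0-1=3
Step 7: prey: 1+0-0=1; pred: 3+0-1=2
Step 8: prey: 1+0-0=1; pred: 2+0-0=2
Steps 9-15: state stable at prey=1, pred=2 (no change)
No extinction within 15 steps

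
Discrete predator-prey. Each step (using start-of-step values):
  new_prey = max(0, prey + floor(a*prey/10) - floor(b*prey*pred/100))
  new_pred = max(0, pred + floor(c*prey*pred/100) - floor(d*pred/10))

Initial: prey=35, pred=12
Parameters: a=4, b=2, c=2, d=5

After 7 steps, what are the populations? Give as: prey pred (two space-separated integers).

Step 1: prey: 35+14-8=41; pred: 12+8-6=14
Step 2: prey: 41+16-11=46; pred: 14+11-7=18
Step 3: prey: 46+18-16=48; pred: 18+16-9=25
Step 4: prey: 48+19-24=43; pred: 25+24-12=37
Step 5: prey: 43+17-31=29; pred: 37+31-18=50
Step 6: prey: 29+11-29=11; pred: 50+29-25=54
Step 7: prey: 11+4-11=4; pred: 54+11-27=38

Answer: 4 38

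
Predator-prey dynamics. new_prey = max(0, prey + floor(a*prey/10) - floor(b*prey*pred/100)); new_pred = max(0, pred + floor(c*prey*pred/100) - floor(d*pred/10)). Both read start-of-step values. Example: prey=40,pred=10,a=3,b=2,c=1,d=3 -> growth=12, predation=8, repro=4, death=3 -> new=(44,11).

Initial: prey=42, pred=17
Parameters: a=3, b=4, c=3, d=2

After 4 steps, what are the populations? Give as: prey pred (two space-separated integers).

Step 1: prey: 42+12-28=26; pred: 17+21-3=35
Step 2: prey: 26+7-36=0; pred: 35+27-7=55
Step 3: prey: 0+0-0=0; pred: 55+0-11=44
Step 4: prey: 0+0-0=0; pred: 44+0-8=36

Answer: 0 36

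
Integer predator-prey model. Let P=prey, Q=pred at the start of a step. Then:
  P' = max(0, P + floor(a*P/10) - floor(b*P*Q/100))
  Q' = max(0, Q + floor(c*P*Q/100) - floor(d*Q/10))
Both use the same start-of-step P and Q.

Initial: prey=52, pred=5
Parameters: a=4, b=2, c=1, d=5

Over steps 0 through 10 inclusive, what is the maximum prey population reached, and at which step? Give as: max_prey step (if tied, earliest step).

Step 1: prey: 52+20-5=67; pred: 5+2-2=5
Step 2: prey: 67+26-6=87; pred: 5+3-2=6
Step 3: prey: 87+34-10=111; pred: 6+5-3=8
Step 4: prey: 111+44-17=138; pred: 8+8-4=12
Step 5: prey: 138+55-33=160; pred: 12+16-6=22
Step 6: prey: 160+64-70=154; pred: 22+35-11=46
Step 7: prey: 154+61-141=74; pred: 46+70-23=93
Step 8: prey: 74+29-137=0; pred: 93+68-46=115
Step 9: prey: 0+0-0=0; pred: 115+0-57=58
Step 10: prey: 0+0-0=0; pred: 58+0-29=29
Max prey = 160 at step 5

Answer: 160 5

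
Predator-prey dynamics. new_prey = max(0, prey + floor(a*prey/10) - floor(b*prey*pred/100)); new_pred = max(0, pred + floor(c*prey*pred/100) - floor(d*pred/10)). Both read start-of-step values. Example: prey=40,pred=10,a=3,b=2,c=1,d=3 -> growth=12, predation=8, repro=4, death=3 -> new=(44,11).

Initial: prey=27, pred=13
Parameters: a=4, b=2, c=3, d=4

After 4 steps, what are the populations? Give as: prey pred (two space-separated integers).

Answer: 15 60

Derivation:
Step 1: prey: 27+10-7=30; pred: 13+10-5=18
Step 2: prey: 30+12-10=32; pred: 18+16-7=27
Step 3: prey: 32+12-17=27; pred: 27+25-10=42
Step 4: prey: 27+10-22=15; pred: 42+34-16=60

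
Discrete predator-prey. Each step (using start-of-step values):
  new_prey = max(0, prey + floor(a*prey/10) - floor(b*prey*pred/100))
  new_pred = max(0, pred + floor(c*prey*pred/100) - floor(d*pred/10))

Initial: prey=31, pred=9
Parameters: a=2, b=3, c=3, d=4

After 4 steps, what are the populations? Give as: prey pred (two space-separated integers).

Answer: 5 26

Derivation:
Step 1: prey: 31+6-8=29; pred: 9+8-3=14
Step 2: prey: 29+5-12=22; pred: 14+12-5=21
Step 3: prey: 22+4-13=13; pred: 21+13-8=26
Step 4: prey: 13+2-10=5; pred: 26+10-10=26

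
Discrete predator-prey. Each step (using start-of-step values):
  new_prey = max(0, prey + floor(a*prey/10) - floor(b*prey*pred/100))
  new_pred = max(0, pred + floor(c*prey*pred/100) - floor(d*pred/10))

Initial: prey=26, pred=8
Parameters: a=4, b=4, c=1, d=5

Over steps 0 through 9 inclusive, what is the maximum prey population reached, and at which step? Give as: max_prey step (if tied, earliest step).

Answer: 141 9

Derivation:
Step 1: prey: 26+10-8=28; pred: 8+2-4=6
Step 2: prey: 28+11-6=33; pred: 6+1-3=4
Step 3: prey: 33+13-5=41; pred: 4+1-2=3
Step 4: prey: 41+16-4=53; pred: 3+1-1=3
Step 5: prey: 53+21-6=68; pred: 3+1-1=3
Step 6: prey: 68+27-8=87; pred: 3+2-1=4
Step 7: prey: 87+34-13=108; pred: 4+3-2=5
Step 8: prey: 108+43-21=130; pred: 5+5-2=8
Step 9: prey: 130+52-41=141; pred: 8+10-4=14
Max prey = 141 at step 9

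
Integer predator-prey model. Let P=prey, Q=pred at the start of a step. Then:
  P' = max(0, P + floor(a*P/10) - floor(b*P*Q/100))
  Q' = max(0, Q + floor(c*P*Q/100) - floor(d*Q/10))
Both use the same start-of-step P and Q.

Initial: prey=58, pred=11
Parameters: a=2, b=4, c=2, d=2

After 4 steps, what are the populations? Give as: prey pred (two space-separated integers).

Answer: 0 32

Derivation:
Step 1: prey: 58+11-25=44; pred: 11+12-2=21
Step 2: prey: 44+8-36=16; pred: 21+18-4=35
Step 3: prey: 16+3-22=0; pred: 35+11-7=39
Step 4: prey: 0+0-0=0; pred: 39+0-7=32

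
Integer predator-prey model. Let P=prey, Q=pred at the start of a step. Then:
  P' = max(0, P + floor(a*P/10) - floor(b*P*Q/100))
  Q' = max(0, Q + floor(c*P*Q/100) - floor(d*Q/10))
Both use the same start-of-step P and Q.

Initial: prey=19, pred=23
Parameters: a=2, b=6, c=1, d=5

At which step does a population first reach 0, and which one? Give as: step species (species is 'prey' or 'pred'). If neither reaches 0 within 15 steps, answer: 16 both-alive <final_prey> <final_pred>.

Answer: 1 prey

Derivation:
Step 1: prey: 19+3-26=0; pred: 23+4-11=16
First extinction: prey at step 1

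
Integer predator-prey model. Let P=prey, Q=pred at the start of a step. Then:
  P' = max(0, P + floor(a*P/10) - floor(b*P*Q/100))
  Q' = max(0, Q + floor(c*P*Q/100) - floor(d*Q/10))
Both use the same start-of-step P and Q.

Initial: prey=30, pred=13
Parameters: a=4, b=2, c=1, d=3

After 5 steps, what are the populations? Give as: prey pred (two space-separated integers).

Answer: 53 20

Derivation:
Step 1: prey: 30+12-7=35; pred: 13+3-3=13
Step 2: prey: 35+14-9=40; pred: 13+4-3=14
Step 3: prey: 40+16-11=45; pred: 14+5-4=15
Step 4: prey: 45+18-13=50; pred: 15+6-4=17
Step 5: prey: 50+20-17=53; pred: 17+8-5=20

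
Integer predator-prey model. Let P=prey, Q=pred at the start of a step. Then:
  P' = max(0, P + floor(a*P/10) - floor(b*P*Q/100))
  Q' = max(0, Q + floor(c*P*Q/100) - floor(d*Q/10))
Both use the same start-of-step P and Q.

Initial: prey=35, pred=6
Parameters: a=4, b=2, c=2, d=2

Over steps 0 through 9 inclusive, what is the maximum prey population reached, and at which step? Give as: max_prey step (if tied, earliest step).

Step 1: prey: 35+14-4=45; pred: 6+4-1=9
Step 2: prey: 45+18-8=55; pred: 9+8-1=16
Step 3: prey: 55+22-17=60; pred: 16+17-3=30
Step 4: prey: 60+24-36=48; pred: 30+36-6=60
Step 5: prey: 48+19-57=10; pred: 60+57-12=105
Step 6: prey: 10+4-21=0; pred: 105+21-21=105
Step 7: prey: 0+0-0=0; pred: 105+0-21=84
Step 8: prey: 0+0-0=0; pred: 84+0-16=68
Step 9: prey: 0+0-0=0; pred: 68+0-13=55
Max prey = 60 at step 3

Answer: 60 3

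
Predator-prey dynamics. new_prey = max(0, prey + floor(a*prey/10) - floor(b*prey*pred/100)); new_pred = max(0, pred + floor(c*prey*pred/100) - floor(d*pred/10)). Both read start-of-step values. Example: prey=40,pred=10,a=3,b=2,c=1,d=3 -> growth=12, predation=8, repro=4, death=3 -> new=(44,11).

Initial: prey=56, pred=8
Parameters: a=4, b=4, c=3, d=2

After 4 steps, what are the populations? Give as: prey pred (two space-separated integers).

Step 1: prey: 56+22-17=61; pred: 8+13-1=20
Step 2: prey: 61+24-48=37; pred: 20+36-4=52
Step 3: prey: 37+14-76=0; pred: 52+57-10=99
Step 4: prey: 0+0-0=0; pred: 99+0-19=80

Answer: 0 80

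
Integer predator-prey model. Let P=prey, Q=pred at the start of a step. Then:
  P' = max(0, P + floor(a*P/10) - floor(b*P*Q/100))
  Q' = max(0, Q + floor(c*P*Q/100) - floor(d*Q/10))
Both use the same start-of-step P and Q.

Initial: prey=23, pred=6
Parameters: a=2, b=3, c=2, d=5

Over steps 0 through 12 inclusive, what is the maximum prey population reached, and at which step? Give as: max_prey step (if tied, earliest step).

Answer: 34 10

Derivation:
Step 1: prey: 23+4-4=23; pred: 6+2-3=5
Step 2: prey: 23+4-3=24; pred: 5+2-2=5
Step 3: prey: 24+4-3=25; pred: 5+2-2=5
Step 4: prey: 25+5-3=27; pred: 5+2-2=5
Step 5: prey: 27+5-4=28; pred: 5+2-2=5
Step 6: prey: 28+5-4=29; pred: 5+2-2=5
Step 7: prey: 29+5-4=30; pred: 5+2-2=5
Step 8: prey: 30+6-4=32; pred: 5+3-2=6
Step 9: prey: 32+6-5=33; pred: 6+3-3=6
Step 10: prey: 33+6-5=34; pred: 6+3-3=6
Step 11: prey: 34+6-6=34; pred: 6+4-3=7
Step 12: prey: 34+6-7=33; pred: 7+4-3=8
Max prey = 34 at step 10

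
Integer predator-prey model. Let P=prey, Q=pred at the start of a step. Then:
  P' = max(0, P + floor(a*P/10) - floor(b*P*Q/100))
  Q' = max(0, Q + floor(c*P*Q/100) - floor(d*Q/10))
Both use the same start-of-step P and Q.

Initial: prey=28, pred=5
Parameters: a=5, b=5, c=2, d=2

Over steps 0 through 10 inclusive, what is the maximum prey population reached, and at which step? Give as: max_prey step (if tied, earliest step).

Step 1: prey: 28+14-7=35; pred: 5+2-1=6
Step 2: prey: 35+17-10=42; pred: 6+4-1=9
Step 3: prey: 42+21-18=45; pred: 9+7-1=15
Step 4: prey: 45+22-33=34; pred: 15+13-3=25
Step 5: prey: 34+17-42=9; pred: 25+17-5=37
Step 6: prey: 9+4-16=0; pred: 37+6-7=36
Step 7: prey: 0+0-0=0; pred: 36+0-7=29
Step 8: prey: 0+0-0=0; pred: 29+0-5=24
Step 9: prey: 0+0-0=0; pred: 24+0-4=20
Step 10: prey: 0+0-0=0; pred: 20+0-4=16
Max prey = 45 at step 3

Answer: 45 3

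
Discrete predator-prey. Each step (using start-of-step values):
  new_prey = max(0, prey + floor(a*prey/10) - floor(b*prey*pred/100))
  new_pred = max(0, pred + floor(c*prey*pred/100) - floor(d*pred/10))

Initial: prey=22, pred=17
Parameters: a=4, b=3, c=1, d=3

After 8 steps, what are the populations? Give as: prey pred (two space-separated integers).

Answer: 29 8

Derivation:
Step 1: prey: 22+8-11=19; pred: 17+3-5=15
Step 2: prey: 19+7-8=18; pred: 15+2-4=13
Step 3: prey: 18+7-7=18; pred: 13+2-3=12
Step 4: prey: 18+7-6=19; pred: 12+2-3=11
Step 5: prey: 19+7-6=20; pred: 11+2-3=10
Step 6: prey: 20+8-6=22; pred: 10+2-3=9
Step 7: prey: 22+8-5=25; pred: 9+1-2=8
Step 8: prey: 25+10-6=29; pred: 8+2-2=8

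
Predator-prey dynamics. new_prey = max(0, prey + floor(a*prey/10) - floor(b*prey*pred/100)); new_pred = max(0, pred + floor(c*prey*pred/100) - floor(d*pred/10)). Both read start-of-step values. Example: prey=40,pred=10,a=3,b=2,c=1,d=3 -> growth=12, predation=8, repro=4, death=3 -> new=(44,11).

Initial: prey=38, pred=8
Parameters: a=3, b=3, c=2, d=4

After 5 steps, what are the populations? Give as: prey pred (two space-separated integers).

Answer: 12 26

Derivation:
Step 1: prey: 38+11-9=40; pred: 8+6-3=11
Step 2: prey: 40+12-13=39; pred: 11+8-4=15
Step 3: prey: 39+11-17=33; pred: 15+11-6=20
Step 4: prey: 33+9-19=23; pred: 20+13-8=25
Step 5: prey: 23+6-17=12; pred: 25+11-10=26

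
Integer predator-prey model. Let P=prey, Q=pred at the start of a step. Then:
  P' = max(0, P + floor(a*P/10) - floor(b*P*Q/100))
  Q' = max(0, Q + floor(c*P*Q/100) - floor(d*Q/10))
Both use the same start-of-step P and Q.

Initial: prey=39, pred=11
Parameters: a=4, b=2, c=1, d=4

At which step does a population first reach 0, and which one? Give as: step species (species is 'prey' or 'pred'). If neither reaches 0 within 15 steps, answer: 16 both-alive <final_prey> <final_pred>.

Step 1: prey: 39+15-8=46; pred: 11+4-4=11
Step 2: prey: 46+18-10=54; pred: 11+5-4=12
Step 3: prey: 54+21-12=63; pred: 12+6-4=14
Step 4: prey: 63+25-17=71; pred: 14+8-5=17
Step 5: prey: 71+28-24=75; pred: 17+12-6=23
Step 6: prey: 75+30-34=71; pred: 23+17-9=31
Step 7: prey: 71+28-44=55; pred: 31+22-12=41
Step 8: prey: 55+22-45=32; pred: 41+22-16=47
Step 9: prey: 32+12-30=14; pred: 47+15-18=44
Step 10: prey: 14+5-12=7; pred: 44+6-17=33
Step 11: prey: 7+2-4=5; pred: 33+2-13=22
Step 12: prey: 5+2-2=5; pred: 22+1-8=15
Step 13: prey: 5+2-1=6; pred: 15+0-6=9
Step 14: prey: 6+2-1=7; pred: 9+0-3=6
Step 15: prey: 7+2-0=9; pred: 6+0-2=4
No extinction within 15 steps

Answer: 16 both-alive 9 4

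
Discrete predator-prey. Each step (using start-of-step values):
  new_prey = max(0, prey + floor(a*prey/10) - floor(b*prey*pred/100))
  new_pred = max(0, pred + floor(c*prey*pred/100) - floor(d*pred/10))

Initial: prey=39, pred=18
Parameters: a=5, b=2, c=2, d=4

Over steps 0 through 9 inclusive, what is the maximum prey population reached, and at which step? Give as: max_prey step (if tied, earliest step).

Step 1: prey: 39+19-14=44; pred: 18+14-7=25
Step 2: prey: 44+22-22=44; pred: 25+22-10=37
Step 3: prey: 44+22-32=34; pred: 37+32-14=55
Step 4: prey: 34+17-37=14; pred: 55+37-22=70
Step 5: prey: 14+7-19=2; pred: 70+19-28=61
Step 6: prey: 2+1-2=1; pred: 61+2-24=39
Step 7: prey: 1+0-0=1; pred: 39+0-15=24
Step 8: prey: 1+0-0=1; pred: 24+0-9=15
Step 9: prey: 1+0-0=1; pred: 15+0-6=9
Max prey = 44 at step 1

Answer: 44 1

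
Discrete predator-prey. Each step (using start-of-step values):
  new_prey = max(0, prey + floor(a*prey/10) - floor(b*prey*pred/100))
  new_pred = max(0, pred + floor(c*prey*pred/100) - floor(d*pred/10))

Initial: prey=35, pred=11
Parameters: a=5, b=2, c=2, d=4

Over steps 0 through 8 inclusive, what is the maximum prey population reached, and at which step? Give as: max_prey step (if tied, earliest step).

Step 1: prey: 35+17-7=45; pred: 11+7-4=14
Step 2: prey: 45+22-12=55; pred: 14+12-5=21
Step 3: prey: 55+27-23=59; pred: 21+23-8=36
Step 4: prey: 59+29-42=46; pred: 36+42-14=64
Step 5: prey: 46+23-58=11; pred: 64+58-25=97
Step 6: prey: 11+5-21=0; pred: 97+21-38=80
Step 7: prey: 0+0-0=0; pred: 80+0-32=48
Step 8: prey: 0+0-0=0; pred: 48+0-19=29
Max prey = 59 at step 3

Answer: 59 3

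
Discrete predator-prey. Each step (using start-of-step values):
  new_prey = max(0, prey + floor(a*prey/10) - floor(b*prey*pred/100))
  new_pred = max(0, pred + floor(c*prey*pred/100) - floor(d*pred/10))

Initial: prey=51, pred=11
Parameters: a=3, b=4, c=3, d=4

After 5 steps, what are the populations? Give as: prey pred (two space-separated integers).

Answer: 0 18

Derivation:
Step 1: prey: 51+15-22=44; pred: 11+16-4=23
Step 2: prey: 44+13-40=17; pred: 23+30-9=44
Step 3: prey: 17+5-29=0; pred: 44+22-17=49
Step 4: prey: 0+0-0=0; pred: 49+0-19=30
Step 5: prey: 0+0-0=0; pred: 30+0-12=18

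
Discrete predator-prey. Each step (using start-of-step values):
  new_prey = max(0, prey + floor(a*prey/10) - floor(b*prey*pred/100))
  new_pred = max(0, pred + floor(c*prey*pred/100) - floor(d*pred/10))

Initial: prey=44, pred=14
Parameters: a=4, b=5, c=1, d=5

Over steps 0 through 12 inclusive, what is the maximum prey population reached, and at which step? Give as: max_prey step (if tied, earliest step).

Answer: 167 12

Derivation:
Step 1: prey: 44+17-30=31; pred: 14+6-7=13
Step 2: prey: 31+12-20=23; pred: 13+4-6=11
Step 3: prey: 23+9-12=20; pred: 11+2-5=8
Step 4: prey: 20+8-8=20; pred: 8+1-4=5
Step 5: prey: 20+8-5=23; pred: 5+1-2=4
Step 6: prey: 23+9-4=28; pred: 4+0-2=2
Step 7: prey: 28+11-2=37; pred: 2+0-1=1
Step 8: prey: 37+14-1=50; pred: 1+0-0=1
Step 9: prey: 50+20-2=68; pred: 1+0-0=1
Step 10: prey: 68+27-3=92; pred: 1+0-0=1
Step 11: prey: 92+36-4=124; pred: 1+0-0=1
Step 12: prey: 124+49-6=167; pred: 1+1-0=2
Max prey = 167 at step 12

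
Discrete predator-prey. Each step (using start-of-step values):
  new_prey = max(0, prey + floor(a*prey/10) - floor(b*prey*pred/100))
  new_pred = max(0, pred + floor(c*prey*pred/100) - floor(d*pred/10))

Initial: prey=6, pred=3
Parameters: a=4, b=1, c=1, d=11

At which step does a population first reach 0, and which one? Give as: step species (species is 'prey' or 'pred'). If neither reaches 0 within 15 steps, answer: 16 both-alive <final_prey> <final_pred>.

Answer: 1 pred

Derivation:
Step 1: prey: 6+2-0=8; pred: 3+0-3=0
First extinction: pred at step 1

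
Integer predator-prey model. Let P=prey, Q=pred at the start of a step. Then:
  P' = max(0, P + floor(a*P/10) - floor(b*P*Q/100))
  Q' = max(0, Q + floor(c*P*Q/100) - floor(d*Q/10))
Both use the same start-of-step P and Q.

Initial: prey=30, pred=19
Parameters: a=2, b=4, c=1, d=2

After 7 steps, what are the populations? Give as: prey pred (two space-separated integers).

Answer: 1 8

Derivation:
Step 1: prey: 30+6-22=14; pred: 19+5-3=21
Step 2: prey: 14+2-11=5; pred: 21+2-4=19
Step 3: prey: 5+1-3=3; pred: 19+0-3=16
Step 4: prey: 3+0-1=2; pred: 16+0-3=13
Step 5: prey: 2+0-1=1; pred: 13+0-2=11
Step 6: prey: 1+0-0=1; pred: 11+0-2=9
Step 7: prey: 1+0-0=1; pred: 9+0-1=8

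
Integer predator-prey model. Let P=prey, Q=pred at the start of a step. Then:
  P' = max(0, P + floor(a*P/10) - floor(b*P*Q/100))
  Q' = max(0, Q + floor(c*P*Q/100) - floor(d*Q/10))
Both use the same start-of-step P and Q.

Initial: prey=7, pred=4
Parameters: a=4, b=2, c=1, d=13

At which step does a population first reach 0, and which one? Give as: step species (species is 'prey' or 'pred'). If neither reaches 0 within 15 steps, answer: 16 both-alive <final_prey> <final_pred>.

Answer: 1 pred

Derivation:
Step 1: prey: 7+2-0=9; pred: 4+0-5=0
First extinction: pred at step 1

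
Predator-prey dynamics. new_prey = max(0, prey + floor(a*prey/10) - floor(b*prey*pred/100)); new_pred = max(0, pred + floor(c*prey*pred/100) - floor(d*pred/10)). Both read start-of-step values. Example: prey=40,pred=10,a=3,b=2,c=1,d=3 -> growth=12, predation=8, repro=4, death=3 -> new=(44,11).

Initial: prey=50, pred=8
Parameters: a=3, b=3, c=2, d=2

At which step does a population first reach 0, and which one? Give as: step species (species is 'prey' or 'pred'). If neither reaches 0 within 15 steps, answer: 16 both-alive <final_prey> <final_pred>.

Answer: 4 prey

Derivation:
Step 1: prey: 50+15-12=53; pred: 8+8-1=15
Step 2: prey: 53+15-23=45; pred: 15+15-3=27
Step 3: prey: 45+13-36=22; pred: 27+24-5=46
Step 4: prey: 22+6-30=0; pred: 46+20-9=57
First extinction: prey at step 4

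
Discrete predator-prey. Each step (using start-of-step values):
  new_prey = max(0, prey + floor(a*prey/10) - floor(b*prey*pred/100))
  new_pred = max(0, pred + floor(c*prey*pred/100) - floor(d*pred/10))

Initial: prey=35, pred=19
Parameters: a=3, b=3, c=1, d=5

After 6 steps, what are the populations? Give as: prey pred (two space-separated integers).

Answer: 29 3

Derivation:
Step 1: prey: 35+10-19=26; pred: 19+6-9=16
Step 2: prey: 26+7-12=21; pred: 16+4-8=12
Step 3: prey: 21+6-7=20; pred: 12+2-6=8
Step 4: prey: 20+6-4=22; pred: 8+1-4=5
Step 5: prey: 22+6-3=25; pred: 5+1-2=4
Step 6: prey: 25+7-3=29; pred: 4+1-2=3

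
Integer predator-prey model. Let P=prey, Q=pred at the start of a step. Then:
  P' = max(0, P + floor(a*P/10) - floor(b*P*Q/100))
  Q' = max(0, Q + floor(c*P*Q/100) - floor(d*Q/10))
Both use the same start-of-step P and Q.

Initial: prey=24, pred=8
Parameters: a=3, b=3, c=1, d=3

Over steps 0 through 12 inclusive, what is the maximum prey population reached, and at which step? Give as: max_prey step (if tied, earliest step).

Step 1: prey: 24+7-5=26; pred: 8+1-2=7
Step 2: prey: 26+7-5=28; pred: 7+1-2=6
Step 3: prey: 28+8-5=31; pred: 6+1-1=6
Step 4: prey: 31+9-5=35; pred: 6+1-1=6
Step 5: prey: 35+10-6=39; pred: 6+2-1=7
Step 6: prey: 39+11-8=42; pred: 7+2-2=7
Step 7: prey: 42+12-8=46; pred: 7+2-2=7
Step 8: prey: 46+13-9=50; pred: 7+3-2=8
Step 9: prey: 50+15-12=53; pred: 8+4-2=10
Step 10: prey: 53+15-15=53; pred: 10+5-3=12
Step 11: prey: 53+15-19=49; pred: 12+6-3=15
Step 12: prey: 49+14-22=41; pred: 15+7-4=18
Max prey = 53 at step 9

Answer: 53 9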